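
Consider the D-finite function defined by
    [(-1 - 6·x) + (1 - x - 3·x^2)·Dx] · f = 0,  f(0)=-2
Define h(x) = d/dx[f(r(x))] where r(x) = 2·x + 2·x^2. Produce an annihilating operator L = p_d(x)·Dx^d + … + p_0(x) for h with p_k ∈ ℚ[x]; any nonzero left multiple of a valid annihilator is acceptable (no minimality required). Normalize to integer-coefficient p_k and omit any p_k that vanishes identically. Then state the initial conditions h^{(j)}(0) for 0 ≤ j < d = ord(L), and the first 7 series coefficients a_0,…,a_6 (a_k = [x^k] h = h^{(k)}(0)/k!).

L = (18 + 156·x + 804·x^2 + 2736·x^3 + 4968·x^4 + 4320·x^5 + 1440·x^6) + (-1 - 12·x + 6·x^2 + 268·x^3 + 900·x^4 + 1368·x^5 + 1008·x^6 + 288·x^7)·Dx  (order 1).
h: a_k = -4, -72, -528, -3904, -26640, -173856, -1106560, …
ICs: h(0) = -4.

f: a_k = -2, -2, -8, -14, -38, -80, -194, …
Substitute x→r, Dx→(1/r')Dx; clear ⇒ L₀.
h₀' ⇒ L via d/dx closure of L₀.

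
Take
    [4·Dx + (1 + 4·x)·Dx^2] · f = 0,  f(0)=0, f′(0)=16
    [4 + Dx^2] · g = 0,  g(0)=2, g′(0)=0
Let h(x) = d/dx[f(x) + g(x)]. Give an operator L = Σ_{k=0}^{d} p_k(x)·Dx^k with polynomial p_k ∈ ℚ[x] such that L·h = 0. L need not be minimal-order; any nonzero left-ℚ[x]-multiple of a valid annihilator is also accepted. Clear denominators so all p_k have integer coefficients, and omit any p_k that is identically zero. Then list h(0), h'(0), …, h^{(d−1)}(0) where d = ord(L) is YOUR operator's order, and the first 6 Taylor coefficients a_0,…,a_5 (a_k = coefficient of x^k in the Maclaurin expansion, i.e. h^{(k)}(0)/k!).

L = (400 + 128·x + 256·x^2) + (36 + 176·x + 192·x^2 + 256·x^3)·Dx + (100 + 32·x + 64·x^2)·Dx^2 + (9 + 44·x + 48·x^2 + 64·x^3)·Dx^3  (order 3).
h: a_k = 16, -72, 256, -3056/3, 4096, -245776/15, …
ICs: h(0) = 16, h′(0) = -72, h′′(0) = 512.

f: a_k = 0, 16, -32, 256/3, -256, 4096/5, …
g: a_k = 2, 0, -4, 0, 4/3, 0, …
Weyl lclm of L_f,L_g ⇒ L₀ (ord ≤ 4).
Differentiate: ansatz ord ≤ ord L₀ ⇒ L.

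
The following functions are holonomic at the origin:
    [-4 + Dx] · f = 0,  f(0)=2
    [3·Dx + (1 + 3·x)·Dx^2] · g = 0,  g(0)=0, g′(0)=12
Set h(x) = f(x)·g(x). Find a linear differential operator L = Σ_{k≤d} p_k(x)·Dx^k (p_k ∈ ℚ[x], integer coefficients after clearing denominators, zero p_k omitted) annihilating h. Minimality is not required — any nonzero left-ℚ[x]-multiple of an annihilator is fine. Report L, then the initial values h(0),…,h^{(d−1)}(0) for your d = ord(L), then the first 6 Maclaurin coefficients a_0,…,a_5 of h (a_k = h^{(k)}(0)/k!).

f: a_k = 2, 8, 16, 64/3, 64/3, 256/15, …
g: a_k = 0, 12, -18, 36, -81, 972/5, …
h₀=f·g: eliminate ⇒ L₀, order ≤ 1·2.
L = (4 + 48·x) + (-5 - 24·x)·Dx + (1 + 3·x)·Dx^2  (order 2).
h: a_k = 0, 24, 60, 120, 94, 944/5, …
ICs: h(0) = 0, h′(0) = 24.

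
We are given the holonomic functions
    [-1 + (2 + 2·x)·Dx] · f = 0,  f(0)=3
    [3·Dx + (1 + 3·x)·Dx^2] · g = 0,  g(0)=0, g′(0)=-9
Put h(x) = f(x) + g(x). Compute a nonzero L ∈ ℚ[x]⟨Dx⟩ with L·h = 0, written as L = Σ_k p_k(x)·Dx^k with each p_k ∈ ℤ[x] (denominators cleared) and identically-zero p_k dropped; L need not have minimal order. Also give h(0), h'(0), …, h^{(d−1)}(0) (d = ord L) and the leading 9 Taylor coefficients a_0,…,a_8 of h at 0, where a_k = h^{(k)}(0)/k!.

f: a_k = 3, 3/2, -3/8, 3/16, -15/128, 21/256, -63/1024, 99/2048, -1287/32768, …
g: a_k = 0, -9, 27/2, -27, 243/4, -729/5, 729/2, -6561/7, 19683/8, …
h₀=f+g: left-lcm gives L₀, ord ≤ 3.
L = (27 + 9·x)·Dx + (69 + 126·x + 45·x^2)·Dx^2 + (10 + 46·x + 54·x^2 + 18·x^3)·Dx^3  (order 3).
h: a_k = 3, -15/2, 105/8, -429/16, 7761/128, -186519/1280, 373185/1024, -13436235/14336, 80620281/32768, …
ICs: h(0) = 3, h′(0) = -15/2, h′′(0) = 105/4.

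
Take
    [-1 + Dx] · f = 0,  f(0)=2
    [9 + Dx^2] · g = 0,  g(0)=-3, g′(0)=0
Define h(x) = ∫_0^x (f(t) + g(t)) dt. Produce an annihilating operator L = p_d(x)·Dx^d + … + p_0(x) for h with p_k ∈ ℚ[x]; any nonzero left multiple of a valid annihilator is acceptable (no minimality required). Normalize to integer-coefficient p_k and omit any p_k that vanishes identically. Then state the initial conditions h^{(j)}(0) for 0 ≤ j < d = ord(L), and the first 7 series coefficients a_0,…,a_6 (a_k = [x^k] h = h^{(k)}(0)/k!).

L = -9·Dx + 9·Dx^2 - Dx^3 + Dx^4  (order 4).
h: a_k = 0, -1, 1, 29/6, 1/12, -241/120, 1/360, …
ICs: h(0) = 0, h′(0) = -1, h′′(0) = 2, h′′′(0) = 29.

f: a_k = 2, 2, 1, 1/3, 1/12, 1/60, 1/360, …
g: a_k = -3, 0, 27/2, 0, -81/8, 0, 243/80, …
h₀=f+g: left-lcm gives L₀, ord ≤ 3.
∫: right-multiply L₀ by Dx.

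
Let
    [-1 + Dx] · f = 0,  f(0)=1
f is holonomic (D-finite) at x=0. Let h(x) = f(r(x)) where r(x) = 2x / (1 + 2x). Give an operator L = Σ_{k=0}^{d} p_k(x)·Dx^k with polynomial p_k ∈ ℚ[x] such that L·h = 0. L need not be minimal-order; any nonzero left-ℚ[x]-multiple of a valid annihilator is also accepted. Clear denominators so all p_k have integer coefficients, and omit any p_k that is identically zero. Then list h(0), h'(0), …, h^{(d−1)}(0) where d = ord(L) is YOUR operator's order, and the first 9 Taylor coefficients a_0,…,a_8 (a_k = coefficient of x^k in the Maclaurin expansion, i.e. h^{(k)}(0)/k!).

L = -2 + (1 + 4·x + 4·x^2)·Dx  (order 1).
h: a_k = 1, 2, -2, 4/3, 2/3, -76/15, 604/45, -8728/315, 15682/315, …
ICs: h(0) = 1.

f: a_k = 1, 1, 1/2, 1/6, 1/24, 1/120, 1/720, 1/5040, 1/40320, …
L₀ from L_f via x↦r, Dx↦r'^{-1}Dx.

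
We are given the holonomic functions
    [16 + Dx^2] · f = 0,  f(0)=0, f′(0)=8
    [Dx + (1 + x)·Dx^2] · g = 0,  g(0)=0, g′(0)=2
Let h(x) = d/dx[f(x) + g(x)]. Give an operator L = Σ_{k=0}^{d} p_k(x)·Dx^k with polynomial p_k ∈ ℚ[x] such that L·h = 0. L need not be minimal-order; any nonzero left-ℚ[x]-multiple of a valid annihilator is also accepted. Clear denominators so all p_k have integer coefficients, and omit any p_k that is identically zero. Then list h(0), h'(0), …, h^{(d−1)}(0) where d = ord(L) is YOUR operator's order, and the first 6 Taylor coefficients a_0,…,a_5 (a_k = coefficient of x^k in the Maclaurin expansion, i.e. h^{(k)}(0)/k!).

L = (176 + 256·x + 128·x^2) + (144 + 400·x + 384·x^2 + 128·x^3)·Dx + (11 + 16·x + 8·x^2)·Dx^2 + (9 + 25·x + 24·x^2 + 8·x^3)·Dx^3  (order 3).
h: a_k = 10, -2, -62, -2, 262/3, -2, …
ICs: h(0) = 10, h′(0) = -2, h′′(0) = -124.

f: a_k = 0, 8, 0, -64/3, 0, 256/15, …
g: a_k = 0, 2, -1, 2/3, -1/2, 2/5, …
L₀ := lclm(L_f,L_g); ord L₀ ≤ 2+2.
h₀' ⇒ L via d/dx closure of L₀.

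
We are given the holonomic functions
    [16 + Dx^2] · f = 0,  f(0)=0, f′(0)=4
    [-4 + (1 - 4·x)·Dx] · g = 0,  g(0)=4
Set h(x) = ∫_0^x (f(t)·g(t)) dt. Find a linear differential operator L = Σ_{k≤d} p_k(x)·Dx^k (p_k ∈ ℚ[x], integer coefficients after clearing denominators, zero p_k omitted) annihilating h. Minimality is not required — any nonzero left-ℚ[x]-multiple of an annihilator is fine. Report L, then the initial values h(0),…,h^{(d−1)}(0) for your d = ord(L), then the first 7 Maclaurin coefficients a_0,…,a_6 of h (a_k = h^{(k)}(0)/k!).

L = (-16 + 64·x)·Dx + 8·Dx^2 + (-1 + 4·x)·Dx^3  (order 3).
h: a_k = 0, 0, 8, 64/3, 160/3, 512/3, 25856/45, …
ICs: h(0) = 0, h′(0) = 0, h′′(0) = 16.

f: a_k = 0, 4, 0, -32/3, 0, 128/15, 0, …
g: a_k = 4, 16, 64, 256, 1024, 4096, 16384, …
h₀=f·g: eliminate ⇒ L₀, order ≤ 2·1.
Integrate: L := L₀·Dx.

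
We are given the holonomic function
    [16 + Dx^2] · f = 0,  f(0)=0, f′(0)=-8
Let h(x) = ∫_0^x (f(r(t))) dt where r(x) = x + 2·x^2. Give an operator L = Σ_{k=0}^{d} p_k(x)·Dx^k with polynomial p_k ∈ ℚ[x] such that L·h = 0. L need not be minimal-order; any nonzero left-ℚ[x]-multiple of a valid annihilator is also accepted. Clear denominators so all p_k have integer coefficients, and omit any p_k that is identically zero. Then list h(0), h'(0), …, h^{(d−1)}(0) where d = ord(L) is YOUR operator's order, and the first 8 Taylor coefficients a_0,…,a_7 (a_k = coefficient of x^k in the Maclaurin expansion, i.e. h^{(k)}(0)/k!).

f: a_k = 0, -8, 0, 64/3, 0, -256/15, 0, 2048/315, …
Substitute x→r, Dx→(1/r')Dx; clear ⇒ L₀.
∫: right-multiply L₀ by Dx.
L = (16 + 192·x + 768·x^2 + 1024·x^3)·Dx - 4·Dx^2 + (1 + 4·x)·Dx^3  (order 3).
h: a_k = 0, 0, -4, -16/3, 16/3, 128/5, 1792/45, 0, …
ICs: h(0) = 0, h′(0) = 0, h′′(0) = -8.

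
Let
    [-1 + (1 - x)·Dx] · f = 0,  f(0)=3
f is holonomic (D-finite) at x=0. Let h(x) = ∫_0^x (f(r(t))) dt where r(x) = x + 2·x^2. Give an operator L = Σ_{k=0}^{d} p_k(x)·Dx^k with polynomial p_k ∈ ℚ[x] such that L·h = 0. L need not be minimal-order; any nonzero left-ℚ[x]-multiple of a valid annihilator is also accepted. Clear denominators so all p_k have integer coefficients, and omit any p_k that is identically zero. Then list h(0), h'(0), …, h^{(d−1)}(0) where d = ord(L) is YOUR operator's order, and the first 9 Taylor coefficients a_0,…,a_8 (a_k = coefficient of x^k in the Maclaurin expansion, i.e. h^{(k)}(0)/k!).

L = (1 + 4·x)·Dx + (-1 + x + 2·x^2)·Dx^2  (order 2).
h: a_k = 0, 3, 3/2, 3, 15/4, 33/5, 21/2, 129/7, 255/8, …
ICs: h(0) = 0, h′(0) = 3.

f: a_k = 3, 3, 3, 3, 3, 3, 3, 3, 3, …
f∘r: x↦r, Dx↦Dx/r' in L_f ⇒ L₀.
h=∫h₀ ⇒ L = L₀·Dx.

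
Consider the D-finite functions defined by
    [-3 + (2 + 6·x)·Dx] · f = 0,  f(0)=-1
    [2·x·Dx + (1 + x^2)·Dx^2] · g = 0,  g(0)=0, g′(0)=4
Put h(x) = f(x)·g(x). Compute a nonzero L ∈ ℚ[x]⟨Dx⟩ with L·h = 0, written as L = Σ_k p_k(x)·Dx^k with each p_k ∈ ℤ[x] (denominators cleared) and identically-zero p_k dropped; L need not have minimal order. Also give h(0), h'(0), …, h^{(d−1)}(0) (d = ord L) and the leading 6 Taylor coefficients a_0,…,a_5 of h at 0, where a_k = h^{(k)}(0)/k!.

L = (27 - 12·x - 9·x^2) + (-12 - 28·x + 36·x^2 + 36·x^3)·Dx + (4 + 24·x + 40·x^2 + 24·x^3 + 36·x^4)·Dx^2  (order 2).
h: a_k = 0, -4, -6, 35/6, -19/4, 1657/160, …
ICs: h(0) = 0, h′(0) = -4.

f: a_k = -1, -3/2, 9/8, -27/16, 405/128, -1701/256, …
g: a_k = 0, 4, 0, -4/3, 0, 4/5, …
h₀=f·g: eliminate ⇒ L₀, order ≤ 1·2.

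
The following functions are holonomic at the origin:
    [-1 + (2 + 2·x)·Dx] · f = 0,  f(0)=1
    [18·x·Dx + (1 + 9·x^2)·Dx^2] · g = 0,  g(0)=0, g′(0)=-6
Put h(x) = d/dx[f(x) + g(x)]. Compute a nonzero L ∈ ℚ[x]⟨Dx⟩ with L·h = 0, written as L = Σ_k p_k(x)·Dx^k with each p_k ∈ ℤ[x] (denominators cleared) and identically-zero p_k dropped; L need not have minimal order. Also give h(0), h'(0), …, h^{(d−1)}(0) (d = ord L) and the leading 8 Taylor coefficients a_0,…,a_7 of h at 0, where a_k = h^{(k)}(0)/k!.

L = (-36 - 90·x + 972·x^2 + 486·x^3) + (-75 - 144·x + 1818·x^2 + 3888·x^3 + 1701·x^4)·Dx + (-2 + 70·x + 108·x^2 + 684·x^3 + 1134·x^4 + 486·x^5)·Dx^2  (order 2).
h: a_k = -11/2, -1/4, 867/16, -5/32, -124381/256, -63/512, 8958183/2048, -429/4096, …
ICs: h(0) = -11/2, h′(0) = -1/4.

f: a_k = 1, 1/2, -1/8, 1/16, -5/128, 7/256, -21/1024, 33/2048, …
g: a_k = 0, -6, 0, 18, 0, -486/5, 0, 4374/7, …
L₀ := lclm(L_f,L_g); ord L₀ ≤ 1+2.
Differentiate: ansatz ord ≤ ord L₀ ⇒ L.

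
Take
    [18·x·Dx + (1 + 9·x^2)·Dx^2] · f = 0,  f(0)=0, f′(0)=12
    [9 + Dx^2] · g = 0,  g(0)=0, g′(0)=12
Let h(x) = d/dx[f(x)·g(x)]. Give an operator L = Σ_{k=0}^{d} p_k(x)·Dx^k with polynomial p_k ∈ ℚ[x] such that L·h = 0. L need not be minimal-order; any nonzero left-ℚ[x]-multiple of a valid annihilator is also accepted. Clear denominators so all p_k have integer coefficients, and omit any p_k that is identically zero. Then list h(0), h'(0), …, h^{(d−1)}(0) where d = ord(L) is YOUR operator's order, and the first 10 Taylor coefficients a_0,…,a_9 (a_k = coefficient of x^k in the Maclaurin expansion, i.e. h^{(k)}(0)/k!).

L = (8910 + 214326·x^2 + 3024621·x^4 + 5668704·x^6 + 6377292·x^8 + 9565938·x^10 + 43046721·x^12) + (5508·x + 207036·x^3 + 1837080·x^5 + 4723920·x^7 + 10628820·x^9 + 19131876·x^11)·Dx + (1080 + 27540·x^2 + 389286·x^4 + 971028·x^6 + 1889568·x^8 + 4251528·x^10 + 9565938·x^12)·Dx^2 + (612·x + 23004·x^3 + 204120·x^5 + 524880·x^7 + 1180980·x^9 + 2125764·x^11)·Dx^3 + (10 + 414·x^2 + 5913·x^4 + 37908·x^6 + 131220·x^8 + 354294·x^10 + 531441·x^12)·Dx^4  (order 4).
h: a_k = 0, 288, 0, -2592, 0, 18468, 0, -752328/5, 0, 180754821/140, …
ICs: h(0) = 0, h′(0) = 288, h′′(0) = 0, h′′′(0) = -15552.

f: a_k = 0, 12, 0, -36, 0, 972/5, 0, -8748/7, 0, 8748, …
g: a_k = 0, 12, 0, -18, 0, 81/10, 0, -243/140, 0, 243/1120, …
h₀=f·g: eliminate ⇒ L₀, order ≤ 2·2.
h=h₀': d/dx-closure on L₀ ⇒ L.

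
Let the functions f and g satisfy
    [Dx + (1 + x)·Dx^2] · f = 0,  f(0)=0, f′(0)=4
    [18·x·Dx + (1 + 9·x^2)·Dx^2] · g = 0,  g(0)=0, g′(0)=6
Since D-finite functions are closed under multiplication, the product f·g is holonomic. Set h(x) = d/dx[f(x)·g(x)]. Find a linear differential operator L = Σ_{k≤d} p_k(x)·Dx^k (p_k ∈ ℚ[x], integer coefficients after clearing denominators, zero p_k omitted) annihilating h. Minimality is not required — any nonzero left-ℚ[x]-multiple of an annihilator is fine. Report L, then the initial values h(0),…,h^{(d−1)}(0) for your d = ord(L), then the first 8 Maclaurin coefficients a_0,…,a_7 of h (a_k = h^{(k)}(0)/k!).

L = (1368 + 2700·x + 37584·x^2 + 95580·x^3 + 87480·x^4 + 37908·x^5 + 26244·x^7) + (1298 + 9180·x + 54612·x^2 + 194724·x^3 + 324000·x^4 + 271188·x^5 + 102060·x^6 + 78732·x^7 + 91854·x^8)·Dx + (76 + 2848·x + 12096·x^2 + 43992·x^3 + 117288·x^4 + 173016·x^5 + 139968·x^6 + 75816·x^7 + 78732·x^8 + 52488·x^9)·Dx^2 + (37 + 146·x + 901·x^2 + 2808·x^3 + 7362·x^4 + 15228·x^5 + 21546·x^6 + 17496·x^7 + 12393·x^8 + 13122·x^9 + 6561·x^10)·Dx^3  (order 3).
h: a_k = 0, 48, -36, -256, 150, 11088/5, -6314/5, -95232/5, …
ICs: h(0) = 0, h′(0) = 48, h′′(0) = -72.

f: a_k = 0, 4, -2, 4/3, -1, 4/5, -2/3, 4/7, …
g: a_k = 0, 6, 0, -18, 0, 486/5, 0, -4374/7, …
Sym-product of L_f,L_g gives L₀ (≤ ord 4).
h=h₀': d/dx-closure on L₀ ⇒ L.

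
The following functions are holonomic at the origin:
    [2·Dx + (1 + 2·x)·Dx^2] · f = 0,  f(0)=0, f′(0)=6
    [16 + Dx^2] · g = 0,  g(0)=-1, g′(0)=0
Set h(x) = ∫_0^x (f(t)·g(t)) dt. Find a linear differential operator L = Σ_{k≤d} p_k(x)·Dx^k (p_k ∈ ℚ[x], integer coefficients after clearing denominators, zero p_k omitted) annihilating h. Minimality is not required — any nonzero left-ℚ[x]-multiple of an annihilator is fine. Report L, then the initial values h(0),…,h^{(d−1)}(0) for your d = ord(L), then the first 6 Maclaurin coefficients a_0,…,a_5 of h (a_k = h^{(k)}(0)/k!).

f: a_k = 0, 6, -6, 8, -12, 96/5, …
g: a_k = -1, 0, 8, 0, -32/3, 0, …
f·g: L₀ = L_f ⊗_s L_g, ord ≤ 2·2.
∫: right-multiply L₀ by Dx.
L = (2688 + 27648·x + 93184·x^2 + 131072·x^3 + 65536·x^4)·Dx + (896 + 5888·x + 12288·x^2 + 8192·x^3)·Dx^2 + (408 + 3712·x + 11904·x^2 + 16384·x^3 + 8192·x^4)·Dx^3 + (56 + 368·x + 768·x^2 + 512·x^3)·Dx^4 + (15 + 124·x + 380·x^2 + 512·x^3 + 256·x^4)·Dx^5  (order 5).
h: a_k = 0, 0, -3, 2, 10, -36/5, …
ICs: h(0) = 0, h′(0) = 0, h′′(0) = -6, h′′′(0) = 12, h′′′′(0) = 240.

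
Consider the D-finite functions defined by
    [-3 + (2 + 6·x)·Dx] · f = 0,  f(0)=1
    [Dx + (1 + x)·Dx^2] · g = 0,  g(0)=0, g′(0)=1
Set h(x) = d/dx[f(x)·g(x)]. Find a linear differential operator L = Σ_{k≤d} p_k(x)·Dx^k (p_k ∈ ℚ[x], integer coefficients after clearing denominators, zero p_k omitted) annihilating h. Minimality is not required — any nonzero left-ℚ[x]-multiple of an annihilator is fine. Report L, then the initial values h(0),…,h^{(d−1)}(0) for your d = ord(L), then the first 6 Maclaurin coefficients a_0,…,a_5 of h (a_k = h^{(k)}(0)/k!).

L = (3 + 126·x + 27·x^2) + (128 + 648·x + 864·x^2 + 216·x^3)·Dx + (28 + 208·x + 504·x^2 + 432·x^3 + 108·x^4)·Dx^2  (order 2).
h: a_k = 1, 2, -37/8, 10, -2917/128, 17671/320, …
ICs: h(0) = 1, h′(0) = 2.

f: a_k = 1, 3/2, -9/8, 27/16, -405/128, 1701/256, …
g: a_k = 0, 1, -1/2, 1/3, -1/4, 1/5, …
f·g: L₀ = L_f ⊗_s L_g, ord ≤ 1·2.
Differentiate: ansatz ord ≤ ord L₀ ⇒ L.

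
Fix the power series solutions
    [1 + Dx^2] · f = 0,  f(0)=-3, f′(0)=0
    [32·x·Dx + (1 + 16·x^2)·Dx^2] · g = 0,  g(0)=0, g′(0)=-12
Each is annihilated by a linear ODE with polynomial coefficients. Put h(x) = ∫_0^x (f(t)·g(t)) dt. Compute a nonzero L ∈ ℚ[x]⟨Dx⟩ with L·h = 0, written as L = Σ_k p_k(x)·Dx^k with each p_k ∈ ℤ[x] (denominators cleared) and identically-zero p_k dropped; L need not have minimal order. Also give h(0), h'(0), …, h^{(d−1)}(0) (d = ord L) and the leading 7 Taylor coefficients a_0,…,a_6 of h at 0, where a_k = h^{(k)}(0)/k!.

L = (1105 + 51776·x^2 + 22016·x^4 + 16384·x^6 + 65536·x^8)·Dx + (2112·x + 35840·x^3 + 49152·x^5 + 262144·x^7)·Dx^2 + (1122 + 52352·x^2 + 27648·x^4 + 32768·x^6 + 131072·x^8)·Dx^3 + (2112·x + 35840·x^3 + 49152·x^5 + 262144·x^7)·Dx^4 + (17 + 576·x^2 + 5632·x^4 + 16384·x^6 + 65536·x^8)·Dx^5  (order 5).
h: a_k = 0, 0, 18, 0, -105/2, 0, 6469/20, …
ICs: h(0) = 0, h′(0) = 0, h′′(0) = 36, h′′′(0) = 0, h′′′′(0) = -1260.

f: a_k = -3, 0, 3/2, 0, -1/8, 0, 1/240, …
g: a_k = 0, -12, 0, 64, 0, -3072/5, 0, …
L₀ := L_f ⊗_s L_g (sym. prod.), ord ≤ 4.
Integrate: L := L₀·Dx.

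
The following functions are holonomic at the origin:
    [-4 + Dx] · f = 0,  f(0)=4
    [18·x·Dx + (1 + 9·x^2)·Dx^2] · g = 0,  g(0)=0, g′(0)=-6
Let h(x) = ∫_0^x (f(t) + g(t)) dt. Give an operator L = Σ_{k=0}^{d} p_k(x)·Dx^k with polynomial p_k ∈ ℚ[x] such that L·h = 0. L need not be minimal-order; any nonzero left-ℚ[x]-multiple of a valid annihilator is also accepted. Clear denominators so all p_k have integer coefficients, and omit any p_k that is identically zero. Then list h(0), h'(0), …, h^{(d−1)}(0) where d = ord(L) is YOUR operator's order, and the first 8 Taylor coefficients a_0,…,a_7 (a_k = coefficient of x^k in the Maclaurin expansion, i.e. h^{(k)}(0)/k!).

f: a_k = 4, 16, 32, 128/3, 128/3, 512/15, 1024/45, 4096/315, …
g: a_k = 0, -6, 0, 18, 0, -486/5, 0, 4374/7, …
Sum ⇒ L₀ = lclm(L_f,L_g) in ℚ(x)⟨Dx⟩.
h=∫₀ˣh₀: take L = L₀·Dx.
L = (36 - 144·x - 972·x^2 - 1296·x^3)·Dx^2 + (-17 + 99·x^2 - 648·x^4)·Dx^3 + (2 + 9·x + 36·x^2 + 81·x^3 + 162·x^4)·Dx^4  (order 4).
h: a_k = 0, 4, 5, 32/3, 91/6, 128/15, -473/45, 1024/315, …
ICs: h(0) = 0, h′(0) = 4, h′′(0) = 10, h′′′(0) = 64.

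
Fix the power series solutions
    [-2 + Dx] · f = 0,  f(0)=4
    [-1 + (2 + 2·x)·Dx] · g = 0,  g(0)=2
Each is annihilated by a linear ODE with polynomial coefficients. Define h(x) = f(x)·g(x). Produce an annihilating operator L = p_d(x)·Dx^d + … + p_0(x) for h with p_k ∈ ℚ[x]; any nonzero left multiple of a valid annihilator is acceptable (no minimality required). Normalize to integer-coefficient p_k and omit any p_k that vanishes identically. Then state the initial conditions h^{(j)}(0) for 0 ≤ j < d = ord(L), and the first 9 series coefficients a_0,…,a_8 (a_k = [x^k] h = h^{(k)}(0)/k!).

f: a_k = 4, 8, 8, 16/3, 8/3, 16/15, 16/45, 32/315, 8/315, …
g: a_k = 2, 1, -1/4, 1/8, -5/64, 7/128, -21/512, 33/1024, -429/16384, …
L₀ := L_f ⊗_s L_g (sym. prod.), ord ≤ 1.
L = (-5 - 4·x) + (2 + 2·x)·Dx  (order 1).
h: a_k = 8, 20, 23, 103/6, 449/48, 1949/480, 1643/1152, 36047/80640, 135617/1290240, …
ICs: h(0) = 8.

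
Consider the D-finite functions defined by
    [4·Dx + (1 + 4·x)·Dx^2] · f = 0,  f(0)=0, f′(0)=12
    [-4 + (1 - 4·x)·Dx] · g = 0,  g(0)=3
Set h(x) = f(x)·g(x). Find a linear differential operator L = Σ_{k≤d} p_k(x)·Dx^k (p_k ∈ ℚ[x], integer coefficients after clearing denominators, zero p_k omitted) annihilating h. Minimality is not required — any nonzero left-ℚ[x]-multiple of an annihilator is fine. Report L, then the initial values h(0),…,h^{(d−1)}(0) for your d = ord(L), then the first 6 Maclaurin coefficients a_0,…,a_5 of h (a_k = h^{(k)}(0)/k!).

L = 16 + (4 + 48·x)·Dx + (-1 + 16·x^2)·Dx^2  (order 2).
h: a_k = 0, 36, 72, 480, 1344, 36096/5, …
ICs: h(0) = 0, h′(0) = 36.

f: a_k = 0, 12, -24, 64, -192, 3072/5, …
g: a_k = 3, 12, 48, 192, 768, 3072, …
Product ⇒ symmetric product L₀, ord ≤ 2.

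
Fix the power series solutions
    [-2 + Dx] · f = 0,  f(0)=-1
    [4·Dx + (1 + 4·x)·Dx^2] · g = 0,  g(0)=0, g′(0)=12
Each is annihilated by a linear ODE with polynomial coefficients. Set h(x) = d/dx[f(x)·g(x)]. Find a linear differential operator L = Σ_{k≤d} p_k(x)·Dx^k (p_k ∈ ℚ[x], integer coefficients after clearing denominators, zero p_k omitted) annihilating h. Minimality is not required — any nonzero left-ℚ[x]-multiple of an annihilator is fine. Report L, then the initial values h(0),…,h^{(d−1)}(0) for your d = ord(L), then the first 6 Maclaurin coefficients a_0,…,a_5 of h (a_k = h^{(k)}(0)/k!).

f: a_k = -1, -2, -2, -4/3, -2/3, -4/15, …
g: a_k = 0, 12, -24, 64, -192, 3072/5, …
L₀ := L_f ⊗_s L_g (sym. prod.), ord ≤ 2.
Differentiate: ansatz ord ≤ ord L₀ ⇒ L.
L = (20 - 32·x + 64·x^2) + (-8 + 16·x - 64·x^2)·Dx + (-1 + 16·x^2)·Dx^2  (order 2).
h: a_k = -12, 0, -120, 384, -1672, 6784, …
ICs: h(0) = -12, h′(0) = 0.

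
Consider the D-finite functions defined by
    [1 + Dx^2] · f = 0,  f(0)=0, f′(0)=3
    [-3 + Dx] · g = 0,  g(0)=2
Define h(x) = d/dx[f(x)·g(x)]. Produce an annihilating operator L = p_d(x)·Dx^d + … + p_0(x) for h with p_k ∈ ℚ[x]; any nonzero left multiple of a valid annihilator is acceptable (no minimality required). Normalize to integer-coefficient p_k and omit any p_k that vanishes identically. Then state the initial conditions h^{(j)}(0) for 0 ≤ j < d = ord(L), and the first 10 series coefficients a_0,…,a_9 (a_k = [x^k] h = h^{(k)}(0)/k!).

L = 10 - 6·Dx + Dx^2  (order 2).
h: a_k = 6, 36, 78, 96, 79, 234/5, 307/15, 32/5, 481/420, -79/630, …
ICs: h(0) = 6, h′(0) = 36.

f: a_k = 0, 3, 0, -1/2, 0, 1/40, 0, -1/1680, 0, 1/120960, …
g: a_k = 2, 6, 9, 9, 27/4, 81/20, 81/40, 243/280, 729/2240, 243/2240, …
Product ⇒ symmetric product L₀, ord ≤ 2.
h₀' ⇒ L via d/dx closure of L₀.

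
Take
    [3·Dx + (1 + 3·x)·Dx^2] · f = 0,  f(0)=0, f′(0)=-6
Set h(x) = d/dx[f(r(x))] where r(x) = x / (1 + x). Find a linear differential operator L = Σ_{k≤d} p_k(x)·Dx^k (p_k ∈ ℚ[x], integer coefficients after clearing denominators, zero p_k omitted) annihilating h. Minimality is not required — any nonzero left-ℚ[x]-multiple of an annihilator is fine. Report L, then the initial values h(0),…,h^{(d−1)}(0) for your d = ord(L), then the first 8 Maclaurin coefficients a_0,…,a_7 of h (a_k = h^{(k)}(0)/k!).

L = (5 + 8·x) + (1 + 5·x + 4·x^2)·Dx  (order 1).
h: a_k = -6, 30, -126, 510, -2046, 8190, -32766, 131070, …
ICs: h(0) = -6.

f: a_k = 0, -6, 9, -18, 81/2, -486/5, 243, -4374/7, …
h₀=f(r): pull back L_f along r ⇒ L₀.
h=h₀': d/dx-closure on L₀ ⇒ L.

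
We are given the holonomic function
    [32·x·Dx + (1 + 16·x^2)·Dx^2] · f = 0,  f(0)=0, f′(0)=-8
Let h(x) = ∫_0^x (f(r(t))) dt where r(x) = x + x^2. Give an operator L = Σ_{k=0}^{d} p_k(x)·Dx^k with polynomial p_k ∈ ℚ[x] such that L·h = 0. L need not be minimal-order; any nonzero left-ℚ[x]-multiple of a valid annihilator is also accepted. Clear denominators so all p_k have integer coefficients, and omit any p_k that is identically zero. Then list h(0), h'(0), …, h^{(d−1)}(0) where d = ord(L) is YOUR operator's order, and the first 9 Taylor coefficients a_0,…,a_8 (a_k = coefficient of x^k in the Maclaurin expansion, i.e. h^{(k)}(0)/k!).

L = (-2 + 32·x + 128·x^2 + 192·x^3 + 96·x^4)·Dx^2 + (1 + 2·x + 16·x^2 + 64·x^3 + 80·x^4 + 32·x^5)·Dx^3  (order 3).
h: a_k = 0, 0, -4, -8/3, 32/3, 128/5, -704/15, -6016/21, 512/7, …
ICs: h(0) = 0, h′(0) = 0, h′′(0) = -8.

f: a_k = 0, -8, 0, 128/3, 0, -2048/5, 0, 32768/7, 0, …
Change of var in L_f (x↦r) gives L₀.
h=∫₀ˣh₀: take L = L₀·Dx.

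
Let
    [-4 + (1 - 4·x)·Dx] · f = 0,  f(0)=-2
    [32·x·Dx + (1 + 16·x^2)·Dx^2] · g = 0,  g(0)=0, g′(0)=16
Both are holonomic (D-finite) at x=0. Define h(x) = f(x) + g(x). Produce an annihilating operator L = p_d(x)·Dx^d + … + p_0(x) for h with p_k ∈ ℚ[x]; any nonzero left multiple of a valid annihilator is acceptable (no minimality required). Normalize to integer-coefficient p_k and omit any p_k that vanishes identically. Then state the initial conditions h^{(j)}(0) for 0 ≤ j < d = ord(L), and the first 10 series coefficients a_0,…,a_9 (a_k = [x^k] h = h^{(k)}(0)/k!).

f: a_k = -2, -8, -32, -128, -512, -2048, -8192, -32768, -131072, -524288, …
g: a_k = 0, 16, 0, -256/3, 0, 4096/5, 0, -65536/7, 0, 1048576/9, …
f+g: L₀ = lclm(L_f,L_g), ord ≤ 1+2.
L = (-32 + 512·x + 1536·x^2)·Dx + (16 - 32·x + 256·x^2 + 1536·x^3)·Dx^2 + (-1 + 256·x^4)·Dx^3  (order 3).
h: a_k = -2, 8, -32, -640/3, -512, -6144/5, -8192, -294912/7, -131072, -3670016/9, …
ICs: h(0) = -2, h′(0) = 8, h′′(0) = -64.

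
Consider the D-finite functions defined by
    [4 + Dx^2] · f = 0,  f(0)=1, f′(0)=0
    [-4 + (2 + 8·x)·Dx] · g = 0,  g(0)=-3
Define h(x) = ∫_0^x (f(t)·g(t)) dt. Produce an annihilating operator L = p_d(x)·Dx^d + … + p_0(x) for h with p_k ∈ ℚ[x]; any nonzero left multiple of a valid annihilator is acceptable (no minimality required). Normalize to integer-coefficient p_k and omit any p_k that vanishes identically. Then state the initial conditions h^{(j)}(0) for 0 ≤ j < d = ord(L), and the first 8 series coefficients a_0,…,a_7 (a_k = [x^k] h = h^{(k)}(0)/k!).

L = (16 + 32·x + 64·x^2)·Dx + (-4 - 16·x)·Dx^2 + (1 + 8·x + 16·x^2)·Dx^3  (order 3).
h: a_k = 0, -3, -3, 4, 0, 16/5, -32/3, 2944/105, …
ICs: h(0) = 0, h′(0) = -3, h′′(0) = -6.

f: a_k = 1, 0, -2, 0, 2/3, 0, -4/45, 0, …
g: a_k = -3, -6, 6, -12, 30, -84, 252, -792, …
Sym-product of L_f,L_g gives L₀ (≤ ord 2).
h=∫h₀ ⇒ L = L₀·Dx.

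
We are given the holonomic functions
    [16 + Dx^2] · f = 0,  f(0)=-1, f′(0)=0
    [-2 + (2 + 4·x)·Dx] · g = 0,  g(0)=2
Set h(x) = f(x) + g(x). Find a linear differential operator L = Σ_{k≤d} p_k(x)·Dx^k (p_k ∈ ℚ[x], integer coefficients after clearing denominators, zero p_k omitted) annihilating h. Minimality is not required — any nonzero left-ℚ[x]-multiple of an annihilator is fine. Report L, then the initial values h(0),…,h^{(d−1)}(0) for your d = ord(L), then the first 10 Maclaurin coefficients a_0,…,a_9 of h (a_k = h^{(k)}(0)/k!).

L = (-304 - 1024·x - 1024·x^2) + (240 + 1504·x + 3072·x^2 + 2048·x^3)·Dx + (-19 - 64·x - 64·x^2)·Dx^2 + (15 + 94·x + 192·x^2 + 128·x^3)·Dx^3  (order 3).
h: a_k = 1, 2, 7, 1, -143/12, 7/4, 1103/360, 33/8, -167903/20160, 715/64, …
ICs: h(0) = 1, h′(0) = 2, h′′(0) = 14.

f: a_k = -1, 0, 8, 0, -32/3, 0, 256/45, 0, -512/315, 0, …
g: a_k = 2, 2, -1, 1, -5/4, 7/4, -21/8, 33/8, -429/64, 715/64, …
Weyl lclm of L_f,L_g ⇒ L₀ (ord ≤ 3).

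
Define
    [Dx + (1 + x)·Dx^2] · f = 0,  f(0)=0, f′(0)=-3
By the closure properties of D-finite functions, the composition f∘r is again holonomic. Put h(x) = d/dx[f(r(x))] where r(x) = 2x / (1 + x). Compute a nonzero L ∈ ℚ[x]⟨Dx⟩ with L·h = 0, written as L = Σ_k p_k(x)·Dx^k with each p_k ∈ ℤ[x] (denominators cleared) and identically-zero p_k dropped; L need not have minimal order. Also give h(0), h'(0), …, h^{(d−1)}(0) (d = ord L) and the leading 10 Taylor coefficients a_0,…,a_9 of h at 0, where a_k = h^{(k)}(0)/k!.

L = (4 + 6·x) + (1 + 4·x + 3·x^2)·Dx  (order 1).
h: a_k = -6, 24, -78, 240, -726, 2184, -6558, 19680, -59046, 177144, …
ICs: h(0) = -6.

f: a_k = 0, -3, 3/2, -1, 3/4, -3/5, 1/2, -3/7, 3/8, -1/3, …
f∘r: x↦r, Dx↦Dx/r' in L_f ⇒ L₀.
Differentiate: ansatz ord ≤ ord L₀ ⇒ L.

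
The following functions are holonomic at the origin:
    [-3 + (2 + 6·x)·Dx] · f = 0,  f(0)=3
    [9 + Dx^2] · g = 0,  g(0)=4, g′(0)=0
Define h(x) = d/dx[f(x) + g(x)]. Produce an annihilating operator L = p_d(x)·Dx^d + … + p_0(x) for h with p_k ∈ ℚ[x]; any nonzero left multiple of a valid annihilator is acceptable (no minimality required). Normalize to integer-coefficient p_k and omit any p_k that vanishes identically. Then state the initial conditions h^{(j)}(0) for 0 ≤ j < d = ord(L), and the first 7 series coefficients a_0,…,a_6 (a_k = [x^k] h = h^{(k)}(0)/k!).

f: a_k = 3, 9/2, -27/8, 81/16, -1215/128, 5103/256, -45927/1024, …
g: a_k = 4, 0, -18, 0, 27/2, 0, -81/20, …
h₀=f+g: left-lcm gives L₀, ord ≤ 3.
Differentiate: ansatz ord ≤ ord L₀ ⇒ L.
L = (-513 - 648·x - 972·x^2) + (-126 - 810·x - 1944·x^2 - 1944·x^3)·Dx + (-57 - 72·x - 108·x^2)·Dx^2 + (-14 - 90·x - 216·x^2 - 216·x^3)·Dx^3  (order 3).
h: a_k = 9/2, -171/4, 243/16, 513/32, 25515/256, -751113/2560, 1515591/2048, …
ICs: h(0) = 9/2, h′(0) = -171/4, h′′(0) = 243/8.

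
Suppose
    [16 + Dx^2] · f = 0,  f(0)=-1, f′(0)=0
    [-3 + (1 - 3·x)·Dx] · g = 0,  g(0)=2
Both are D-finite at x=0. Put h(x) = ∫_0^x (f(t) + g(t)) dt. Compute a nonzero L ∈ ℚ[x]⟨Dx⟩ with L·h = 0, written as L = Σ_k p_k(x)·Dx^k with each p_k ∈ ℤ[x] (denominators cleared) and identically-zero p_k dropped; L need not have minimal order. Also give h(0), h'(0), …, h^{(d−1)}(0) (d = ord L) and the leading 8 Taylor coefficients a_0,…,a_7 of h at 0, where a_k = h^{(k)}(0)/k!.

L = (-1680 + 2304·x - 3456·x^2)·Dx + (272 - 1584·x + 3456·x^2 - 3456·x^3)·Dx^2 + (-105 + 144·x - 216·x^2)·Dx^3 + (17 - 99·x + 216·x^2 - 216·x^3)·Dx^4  (order 4).
h: a_k = 0, 1, 3, 26/3, 27/2, 454/15, 81, 65866/315, …
ICs: h(0) = 0, h′(0) = 1, h′′(0) = 6, h′′′(0) = 52.

f: a_k = -1, 0, 8, 0, -32/3, 0, 256/45, 0, …
g: a_k = 2, 6, 18, 54, 162, 486, 1458, 4374, …
Weyl lclm of L_f,L_g ⇒ L₀ (ord ≤ 3).
∫: right-multiply L₀ by Dx.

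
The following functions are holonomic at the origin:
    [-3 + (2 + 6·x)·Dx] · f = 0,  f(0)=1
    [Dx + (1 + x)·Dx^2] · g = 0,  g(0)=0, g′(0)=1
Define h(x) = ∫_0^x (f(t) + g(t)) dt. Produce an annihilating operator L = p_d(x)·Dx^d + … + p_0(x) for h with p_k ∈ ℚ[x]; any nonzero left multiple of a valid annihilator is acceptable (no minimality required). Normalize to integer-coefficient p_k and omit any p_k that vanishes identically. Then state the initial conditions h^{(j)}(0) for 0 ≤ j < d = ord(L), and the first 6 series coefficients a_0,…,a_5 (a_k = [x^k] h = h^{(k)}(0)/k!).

f: a_k = 1, 3/2, -9/8, 27/16, -405/128, 1701/256, …
g: a_k = 0, 1, -1/2, 1/3, -1/4, 1/5, …
f+g: L₀ = lclm(L_f,L_g), ord ≤ 1+2.
h=∫h₀ ⇒ L = L₀·Dx.
L = (-15 + 9·x)·Dx^2 + (-19 - 6·x + 45·x^2)·Dx^3 + (-2 - 2·x + 18·x^2 + 18·x^3)·Dx^4  (order 4).
h: a_k = 0, 1, 5/4, -13/24, 97/192, -437/640, …
ICs: h(0) = 0, h′(0) = 1, h′′(0) = 5/2, h′′′(0) = -13/4.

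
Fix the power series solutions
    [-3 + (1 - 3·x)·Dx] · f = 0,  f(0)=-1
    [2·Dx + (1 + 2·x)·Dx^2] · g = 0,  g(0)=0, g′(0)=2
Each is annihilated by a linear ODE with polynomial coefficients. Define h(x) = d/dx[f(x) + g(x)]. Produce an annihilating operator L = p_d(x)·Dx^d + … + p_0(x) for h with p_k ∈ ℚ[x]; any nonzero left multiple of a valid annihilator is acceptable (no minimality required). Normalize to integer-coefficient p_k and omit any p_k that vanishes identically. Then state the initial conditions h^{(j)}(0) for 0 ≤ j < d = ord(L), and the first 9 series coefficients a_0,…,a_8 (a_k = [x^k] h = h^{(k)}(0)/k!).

f: a_k = -1, -3, -9, -27, -81, -243, -729, -2187, -6561, …
g: a_k = 0, 2, -2, 8/3, -4, 32/5, -32/3, 128/7, -32, …
Sum ⇒ L₀ = lclm(L_f,L_g) in ℚ(x)⟨Dx⟩.
h₀' ⇒ L via d/dx closure of L₀.
L = (78 + 36·x) + (23 + 132·x + 72·x^2)·Dx + (-4 + x + 27·x^2 + 18·x^3)·Dx^2  (order 2).
h: a_k = -1, -22, -73, -340, -1183, -4438, -15181, -52744, -176635, …
ICs: h(0) = -1, h′(0) = -22.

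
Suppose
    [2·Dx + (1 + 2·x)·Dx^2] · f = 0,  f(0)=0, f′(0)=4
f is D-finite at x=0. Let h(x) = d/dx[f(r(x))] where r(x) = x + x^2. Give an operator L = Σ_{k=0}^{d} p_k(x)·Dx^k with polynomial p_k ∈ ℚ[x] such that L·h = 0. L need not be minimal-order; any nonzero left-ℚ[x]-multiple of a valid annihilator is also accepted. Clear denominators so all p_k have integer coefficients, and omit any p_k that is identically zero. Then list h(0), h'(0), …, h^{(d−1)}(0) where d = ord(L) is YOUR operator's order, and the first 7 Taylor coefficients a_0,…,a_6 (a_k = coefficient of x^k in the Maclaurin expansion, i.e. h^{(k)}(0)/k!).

f: a_k = 0, 4, -4, 16/3, -8, 64/5, -64/3, …
Change of var in L_f (x↦r) gives L₀.
h₀' ⇒ L via d/dx closure of L₀.
L = (4·x + 4·x^2) + (1 + 4·x + 6·x^2 + 4·x^3)·Dx  (order 1).
h: a_k = 4, 0, -8, 16, -16, 0, 32, …
ICs: h(0) = 4.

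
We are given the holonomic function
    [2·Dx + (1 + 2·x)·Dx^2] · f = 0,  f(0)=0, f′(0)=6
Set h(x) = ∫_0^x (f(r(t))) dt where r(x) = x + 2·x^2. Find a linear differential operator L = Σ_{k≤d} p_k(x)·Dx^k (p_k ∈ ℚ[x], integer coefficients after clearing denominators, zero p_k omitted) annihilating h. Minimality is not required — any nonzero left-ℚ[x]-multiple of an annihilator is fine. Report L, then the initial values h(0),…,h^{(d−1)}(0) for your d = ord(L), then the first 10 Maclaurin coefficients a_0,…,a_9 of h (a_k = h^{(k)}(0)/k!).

f: a_k = 0, 6, -6, 8, -12, 96/5, -32, 384/7, -96, 512/3, …
L₀ from L_f via x↦r, Dx↦r'^{-1}Dx.
Integrate: L := L₀·Dx.
L = (-2 + 8·x + 16·x^2)·Dx^2 + (1 + 6·x + 12·x^2 + 16·x^3)·Dx^3  (order 3).
h: a_k = 0, 0, 3, 2, -4, 12/5, 16/5, -64/7, 48/7, 32/3, …
ICs: h(0) = 0, h′(0) = 0, h′′(0) = 6.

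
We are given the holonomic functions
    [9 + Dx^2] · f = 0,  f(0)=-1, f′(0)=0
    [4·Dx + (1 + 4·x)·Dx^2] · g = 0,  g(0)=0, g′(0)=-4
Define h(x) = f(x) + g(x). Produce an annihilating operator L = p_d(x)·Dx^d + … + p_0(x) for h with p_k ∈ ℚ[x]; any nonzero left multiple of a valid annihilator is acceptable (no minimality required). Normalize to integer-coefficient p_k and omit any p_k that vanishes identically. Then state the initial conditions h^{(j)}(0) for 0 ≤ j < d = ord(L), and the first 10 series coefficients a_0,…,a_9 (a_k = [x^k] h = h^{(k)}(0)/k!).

f: a_k = -1, 0, 9/2, 0, -27/8, 0, 81/80, 0, -729/4480, 0, …
g: a_k = 0, -4, 8, -64/3, 64, -1024/5, 2048/3, -16384/7, 8192, -262144/9, …
h₀=f+g: left-lcm gives L₀, ord ≤ 4.
L = (3780 + 2592·x + 5184·x^2)·Dx + (369 + 2124·x + 3888·x^2 + 5184·x^3)·Dx^2 + (420 + 288·x + 576·x^2)·Dx^3 + (41 + 236·x + 432·x^2 + 576·x^3)·Dx^4  (order 4).
h: a_k = -1, -4, 25/2, -64/3, 485/8, -1024/5, 164083/240, -16384/7, 36699431/4480, -262144/9, …
ICs: h(0) = -1, h′(0) = -4, h′′(0) = 25, h′′′(0) = -128.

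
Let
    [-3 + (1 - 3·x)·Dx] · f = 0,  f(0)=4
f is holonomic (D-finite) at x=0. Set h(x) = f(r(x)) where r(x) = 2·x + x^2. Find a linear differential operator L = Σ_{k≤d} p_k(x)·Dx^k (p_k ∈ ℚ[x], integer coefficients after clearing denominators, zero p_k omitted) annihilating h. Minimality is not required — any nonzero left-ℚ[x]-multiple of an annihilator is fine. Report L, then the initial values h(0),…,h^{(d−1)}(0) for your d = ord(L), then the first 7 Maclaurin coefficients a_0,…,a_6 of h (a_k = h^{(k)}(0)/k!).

f: a_k = 4, 12, 36, 108, 324, 972, 2916, …
h₀=f(r): pull back L_f along r ⇒ L₀.
L = (6 + 6·x) + (-1 + 6·x + 3·x^2)·Dx  (order 1).
h: a_k = 4, 24, 156, 1008, 6516, 42120, 272268, …
ICs: h(0) = 4.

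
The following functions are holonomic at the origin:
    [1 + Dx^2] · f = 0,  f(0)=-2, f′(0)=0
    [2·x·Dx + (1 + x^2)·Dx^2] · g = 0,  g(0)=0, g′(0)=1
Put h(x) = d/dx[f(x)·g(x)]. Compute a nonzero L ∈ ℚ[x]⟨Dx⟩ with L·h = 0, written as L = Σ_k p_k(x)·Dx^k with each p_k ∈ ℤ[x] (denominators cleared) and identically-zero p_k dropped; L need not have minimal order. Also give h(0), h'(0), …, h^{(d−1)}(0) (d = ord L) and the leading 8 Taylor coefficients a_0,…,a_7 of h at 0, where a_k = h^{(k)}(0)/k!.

f: a_k = -2, 0, 1, 0, -1/12, 0, 1/360, 0, …
g: a_k = 0, 1, 0, -1/3, 0, 1/5, 0, -1/7, …
Product ⇒ symmetric product L₀, ord ≤ 4.
h=h₀': d/dx-closure on L₀ ⇒ L.
L = (110 + 294·x^2 + 461·x^4 + 96·x^6 + 12·x^8 + 2·x^10 + x^12) + (68·x + 284·x^3 + 280·x^5 + 80·x^7 + 20·x^9 + 4·x^11)·Dx + (120 + 340·x^2 + 534·x^4 + 148·x^6 + 32·x^8 + 8·x^10 + 2·x^12)·Dx^2 + (68·x + 284·x^3 + 280·x^5 + 80·x^7 + 20·x^9 + 4·x^11)·Dx^3 + (10 + 46·x^2 + 73·x^4 + 52·x^6 + 20·x^8 + 6·x^10 + x^12)·Dx^4  (order 4).
h: a_k = -2, 0, 5, 0, -49/12, 0, 1301/360, 0, …
ICs: h(0) = -2, h′(0) = 0, h′′(0) = 10, h′′′(0) = 0.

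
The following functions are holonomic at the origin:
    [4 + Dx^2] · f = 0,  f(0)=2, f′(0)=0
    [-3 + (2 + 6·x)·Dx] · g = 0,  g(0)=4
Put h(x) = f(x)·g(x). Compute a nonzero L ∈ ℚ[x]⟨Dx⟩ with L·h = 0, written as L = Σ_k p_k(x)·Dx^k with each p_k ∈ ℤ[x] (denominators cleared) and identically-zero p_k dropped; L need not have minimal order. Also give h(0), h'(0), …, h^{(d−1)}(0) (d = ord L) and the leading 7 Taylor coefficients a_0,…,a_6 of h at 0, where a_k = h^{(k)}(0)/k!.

L = (43 + 96·x + 144·x^2) + (-12 - 36·x)·Dx + (4 + 24·x + 36·x^2)·Dx^2  (order 2).
h: a_k = 8, 12, -25, -21/2, -95/48, 1093/32, -435961/5760, …
ICs: h(0) = 8, h′(0) = 12.

f: a_k = 2, 0, -4, 0, 4/3, 0, -8/45, …
g: a_k = 4, 6, -9/2, 27/4, -405/32, 1701/64, -15309/256, …
L₀ := L_f ⊗_s L_g (sym. prod.), ord ≤ 2.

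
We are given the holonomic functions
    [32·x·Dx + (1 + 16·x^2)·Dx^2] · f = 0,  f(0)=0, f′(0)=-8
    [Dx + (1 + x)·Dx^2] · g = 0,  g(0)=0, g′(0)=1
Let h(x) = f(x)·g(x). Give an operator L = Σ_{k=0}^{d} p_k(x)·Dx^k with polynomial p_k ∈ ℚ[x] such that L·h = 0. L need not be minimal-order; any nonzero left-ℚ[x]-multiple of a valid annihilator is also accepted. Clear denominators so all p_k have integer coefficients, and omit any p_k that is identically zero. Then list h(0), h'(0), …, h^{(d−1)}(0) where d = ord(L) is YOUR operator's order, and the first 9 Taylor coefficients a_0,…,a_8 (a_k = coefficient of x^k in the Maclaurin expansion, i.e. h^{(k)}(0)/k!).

L = (4224 + 8384·x + 204800·x^2 + 531456·x^3 + 491520·x^4 + 212992·x^5 + 262144·x^7)·Dx + (4098 + 28864·x + 258368·x^2 + 1045504·x^3 + 1798144·x^4 + 1523712·x^5 + 573440·x^6 + 786432·x^7 + 917504·x^8)·Dx^2 + (132 + 8644·x + 37632·x^2 + 196032·x^3 + 614400·x^4 + 955392·x^5 + 786432·x^6 + 540672·x^7 + 786432·x^8 + 524288·x^9)·Dx^3 + (65 + 258·x + 2497·x^2 + 8576·x^3 + 30336·x^4 + 76800·x^5 + 118272·x^6 + 98304·x^7 + 98304·x^8 + 131072·x^9 + 65536·x^10)·Dx^4  (order 4).
h: a_k = 0, 0, -8, 4, 40, -58/3, -17864/45, 2932/15, 4552, …
ICs: h(0) = 0, h′(0) = 0, h′′(0) = -16, h′′′(0) = 24.

f: a_k = 0, -8, 0, 128/3, 0, -2048/5, 0, 32768/7, 0, …
g: a_k = 0, 1, -1/2, 1/3, -1/4, 1/5, -1/6, 1/7, -1/8, …
Product ⇒ symmetric product L₀, ord ≤ 4.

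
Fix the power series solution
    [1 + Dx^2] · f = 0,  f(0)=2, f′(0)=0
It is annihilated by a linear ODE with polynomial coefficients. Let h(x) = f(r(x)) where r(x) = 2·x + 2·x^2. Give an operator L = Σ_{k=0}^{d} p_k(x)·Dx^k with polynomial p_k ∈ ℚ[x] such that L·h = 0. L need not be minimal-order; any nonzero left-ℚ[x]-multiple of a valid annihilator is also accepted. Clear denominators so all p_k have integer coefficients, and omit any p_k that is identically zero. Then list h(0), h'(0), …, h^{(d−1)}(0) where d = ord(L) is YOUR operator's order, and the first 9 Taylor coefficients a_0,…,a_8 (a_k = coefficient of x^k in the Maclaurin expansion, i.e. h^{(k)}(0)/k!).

L = (4 + 24·x + 48·x^2 + 32·x^3) - 2·Dx + (1 + 2·x)·Dx^2  (order 2).
h: a_k = 2, 0, -4, -8, -8/3, 16/3, 352/45, 64/15, -416/315, …
ICs: h(0) = 2, h′(0) = 0.

f: a_k = 2, 0, -1, 0, 1/12, 0, -1/360, 0, 1/20160, …
L₀ from L_f via x↦r, Dx↦r'^{-1}Dx.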